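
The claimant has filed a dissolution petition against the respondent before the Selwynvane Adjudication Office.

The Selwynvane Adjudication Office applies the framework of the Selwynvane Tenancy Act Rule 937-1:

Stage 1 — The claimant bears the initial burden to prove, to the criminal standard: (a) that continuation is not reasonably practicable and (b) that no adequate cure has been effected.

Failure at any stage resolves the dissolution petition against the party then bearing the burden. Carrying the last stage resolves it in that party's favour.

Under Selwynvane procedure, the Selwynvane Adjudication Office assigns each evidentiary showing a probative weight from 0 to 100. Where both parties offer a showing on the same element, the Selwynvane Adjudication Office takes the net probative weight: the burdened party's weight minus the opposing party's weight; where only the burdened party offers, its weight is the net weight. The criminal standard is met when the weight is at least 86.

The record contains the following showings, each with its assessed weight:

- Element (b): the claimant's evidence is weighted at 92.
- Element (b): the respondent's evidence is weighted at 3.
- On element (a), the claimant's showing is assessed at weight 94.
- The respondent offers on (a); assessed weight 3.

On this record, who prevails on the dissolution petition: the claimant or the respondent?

Stage 1 (claimant, the criminal standard, weight is at least 86): (a) net 94−3=91 ≥ 86 — meets; (b) net 92−3=89 ≥ 86 — meets.
  The claimant carries the last stage.
All stages carried — the claimant prevails.

claimant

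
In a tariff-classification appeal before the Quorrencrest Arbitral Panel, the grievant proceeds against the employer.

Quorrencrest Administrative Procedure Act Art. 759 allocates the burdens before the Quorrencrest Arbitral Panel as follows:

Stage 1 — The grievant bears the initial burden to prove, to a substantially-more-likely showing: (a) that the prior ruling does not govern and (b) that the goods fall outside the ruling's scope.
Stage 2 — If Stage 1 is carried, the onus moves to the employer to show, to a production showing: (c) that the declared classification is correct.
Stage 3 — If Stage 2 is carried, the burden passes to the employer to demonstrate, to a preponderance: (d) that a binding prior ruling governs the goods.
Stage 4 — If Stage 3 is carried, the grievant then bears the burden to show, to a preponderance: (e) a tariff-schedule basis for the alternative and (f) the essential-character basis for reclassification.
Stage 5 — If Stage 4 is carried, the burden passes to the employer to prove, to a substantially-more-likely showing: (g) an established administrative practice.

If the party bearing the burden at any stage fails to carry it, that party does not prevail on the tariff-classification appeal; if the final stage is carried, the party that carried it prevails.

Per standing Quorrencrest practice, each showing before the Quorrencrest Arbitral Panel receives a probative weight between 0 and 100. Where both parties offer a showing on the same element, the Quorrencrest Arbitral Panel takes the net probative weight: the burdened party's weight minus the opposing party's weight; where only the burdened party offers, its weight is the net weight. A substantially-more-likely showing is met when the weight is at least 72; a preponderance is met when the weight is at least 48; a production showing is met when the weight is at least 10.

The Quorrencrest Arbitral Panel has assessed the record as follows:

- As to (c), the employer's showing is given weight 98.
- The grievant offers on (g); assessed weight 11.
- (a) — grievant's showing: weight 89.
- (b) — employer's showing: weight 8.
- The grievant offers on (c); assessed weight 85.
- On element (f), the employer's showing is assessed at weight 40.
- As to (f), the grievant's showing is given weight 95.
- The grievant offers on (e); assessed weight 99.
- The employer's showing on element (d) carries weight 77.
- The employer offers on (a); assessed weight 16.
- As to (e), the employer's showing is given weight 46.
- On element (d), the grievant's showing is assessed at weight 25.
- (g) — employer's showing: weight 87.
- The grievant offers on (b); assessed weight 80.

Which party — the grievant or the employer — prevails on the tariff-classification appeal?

employer

Stage 1 (grievant, a substantially-more-likely showing, weight is at least 72): (a) net 89−16=73 ≥ 72 — meets; (b) net 80−8=72 ≥ 72 — meets.
  The grievant carries Stage 1; the employer now bears the burden.
Stage 2 (employer, a production showing, weight is at least 10): (c) net 98−85=13 ≥ 10 — meets.
  Stage 2 is satisfied; the employer continues to bear the burden.
Stage 3 (employer, a preponderance, weight is at least 48): (d) net 77−25=52 ≥ 48 — meets.
  Stage 3 carried; the burden shifts to the grievant.
Stage 4 (grievant, a preponderance, weight is at least 48): (e) net 99−46=53 ≥ 48 — meets; (f) net 95−40=55 ≥ 48 — meets.
  Stage 4 is satisfied; the onus moves to the employer.
Stage 5 (employer, a substantially-more-likely showing, weight is at least 72): (g) net 87−11=76 ≥ 72 — meets.
  Stage 5 carried; the final stage is satisfied.
With every stage satisfied, the employer prevails.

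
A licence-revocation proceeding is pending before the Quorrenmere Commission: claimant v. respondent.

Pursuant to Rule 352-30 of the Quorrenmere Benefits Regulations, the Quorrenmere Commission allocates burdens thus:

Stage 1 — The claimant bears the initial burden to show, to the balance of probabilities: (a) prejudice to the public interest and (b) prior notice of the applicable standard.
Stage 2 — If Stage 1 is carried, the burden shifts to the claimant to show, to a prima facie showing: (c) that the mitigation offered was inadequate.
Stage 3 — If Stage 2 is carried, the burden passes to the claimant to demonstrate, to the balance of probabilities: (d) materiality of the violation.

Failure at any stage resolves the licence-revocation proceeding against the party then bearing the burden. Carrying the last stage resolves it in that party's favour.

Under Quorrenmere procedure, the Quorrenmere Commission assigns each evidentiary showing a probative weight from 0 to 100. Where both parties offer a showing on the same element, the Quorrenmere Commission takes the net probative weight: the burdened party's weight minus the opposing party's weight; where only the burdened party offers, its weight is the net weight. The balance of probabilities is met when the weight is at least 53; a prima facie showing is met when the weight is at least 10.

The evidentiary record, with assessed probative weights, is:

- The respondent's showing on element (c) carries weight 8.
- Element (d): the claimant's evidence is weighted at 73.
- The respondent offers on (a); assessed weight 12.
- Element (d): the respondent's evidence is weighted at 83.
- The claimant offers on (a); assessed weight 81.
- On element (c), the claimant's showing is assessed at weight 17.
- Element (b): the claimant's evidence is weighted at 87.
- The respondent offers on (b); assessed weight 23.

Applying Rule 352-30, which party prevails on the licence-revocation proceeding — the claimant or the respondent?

respondent

Stage 1 — burden on claimant; standard: the balance of probabilities (weight is at least 53).
    (a): 81 − 12 = 69 ≥ 53 [met]
    (b): 87 − 23 = 64 ≥ 53 [met]
  Stage 1 carried; the burden remains with the claimant.
Stage 2 — burden on claimant; standard: a prima facie showing (weight is at least 10).
    (c): 17 − 8 = 9 < 10 [not met]
  Not every element is met, so the claimant fails to carry Stage 2.
The analysis ends at Stage 2; the respondent prevails.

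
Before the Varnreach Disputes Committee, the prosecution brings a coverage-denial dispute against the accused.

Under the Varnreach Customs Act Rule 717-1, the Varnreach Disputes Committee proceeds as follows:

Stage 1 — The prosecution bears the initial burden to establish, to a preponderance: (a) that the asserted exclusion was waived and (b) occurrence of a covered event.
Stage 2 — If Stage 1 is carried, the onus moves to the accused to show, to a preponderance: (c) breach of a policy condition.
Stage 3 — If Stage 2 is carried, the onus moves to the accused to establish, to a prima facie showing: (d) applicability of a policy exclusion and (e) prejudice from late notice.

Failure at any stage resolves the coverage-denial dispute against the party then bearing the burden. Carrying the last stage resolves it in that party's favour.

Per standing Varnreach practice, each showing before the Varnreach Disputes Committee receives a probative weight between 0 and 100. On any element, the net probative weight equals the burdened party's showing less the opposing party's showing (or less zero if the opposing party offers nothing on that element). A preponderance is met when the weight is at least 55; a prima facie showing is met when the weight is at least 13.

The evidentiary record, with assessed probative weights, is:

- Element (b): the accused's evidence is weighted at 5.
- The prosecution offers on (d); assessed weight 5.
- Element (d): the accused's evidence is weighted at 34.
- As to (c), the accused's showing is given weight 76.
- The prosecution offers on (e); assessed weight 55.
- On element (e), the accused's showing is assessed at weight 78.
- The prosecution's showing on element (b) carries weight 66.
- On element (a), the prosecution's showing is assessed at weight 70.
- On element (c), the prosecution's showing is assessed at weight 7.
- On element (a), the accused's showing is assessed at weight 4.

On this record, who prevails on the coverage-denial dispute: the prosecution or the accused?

accused

Stage 1 — burden on prosecution; standard: a preponderance (weight is at least 55).
    (a): 70 − 4 = 66 ≥ 55 [met]
    (b): 66 − 5 = 61 ≥ 55 [met]
  Stage 1 is satisfied; the onus moves to the accused.
Stage 2 — burden on accused; standard: a preponderance (weight is at least 55).
    (c): 76 − 7 = 69 ≥ 55 [met]
  All elements met. The accused retains the burden for Stage 3.
Stage 3 — burden on accused; standard: a prima facie showing (weight is at least 13).
    (d): 34 − 5 = 29 ≥ 13 [met]
    (e): 78 − 55 = 23 ≥ 13 [met]
  All elements met at the final stage.
Every stage carried; the accused prevails.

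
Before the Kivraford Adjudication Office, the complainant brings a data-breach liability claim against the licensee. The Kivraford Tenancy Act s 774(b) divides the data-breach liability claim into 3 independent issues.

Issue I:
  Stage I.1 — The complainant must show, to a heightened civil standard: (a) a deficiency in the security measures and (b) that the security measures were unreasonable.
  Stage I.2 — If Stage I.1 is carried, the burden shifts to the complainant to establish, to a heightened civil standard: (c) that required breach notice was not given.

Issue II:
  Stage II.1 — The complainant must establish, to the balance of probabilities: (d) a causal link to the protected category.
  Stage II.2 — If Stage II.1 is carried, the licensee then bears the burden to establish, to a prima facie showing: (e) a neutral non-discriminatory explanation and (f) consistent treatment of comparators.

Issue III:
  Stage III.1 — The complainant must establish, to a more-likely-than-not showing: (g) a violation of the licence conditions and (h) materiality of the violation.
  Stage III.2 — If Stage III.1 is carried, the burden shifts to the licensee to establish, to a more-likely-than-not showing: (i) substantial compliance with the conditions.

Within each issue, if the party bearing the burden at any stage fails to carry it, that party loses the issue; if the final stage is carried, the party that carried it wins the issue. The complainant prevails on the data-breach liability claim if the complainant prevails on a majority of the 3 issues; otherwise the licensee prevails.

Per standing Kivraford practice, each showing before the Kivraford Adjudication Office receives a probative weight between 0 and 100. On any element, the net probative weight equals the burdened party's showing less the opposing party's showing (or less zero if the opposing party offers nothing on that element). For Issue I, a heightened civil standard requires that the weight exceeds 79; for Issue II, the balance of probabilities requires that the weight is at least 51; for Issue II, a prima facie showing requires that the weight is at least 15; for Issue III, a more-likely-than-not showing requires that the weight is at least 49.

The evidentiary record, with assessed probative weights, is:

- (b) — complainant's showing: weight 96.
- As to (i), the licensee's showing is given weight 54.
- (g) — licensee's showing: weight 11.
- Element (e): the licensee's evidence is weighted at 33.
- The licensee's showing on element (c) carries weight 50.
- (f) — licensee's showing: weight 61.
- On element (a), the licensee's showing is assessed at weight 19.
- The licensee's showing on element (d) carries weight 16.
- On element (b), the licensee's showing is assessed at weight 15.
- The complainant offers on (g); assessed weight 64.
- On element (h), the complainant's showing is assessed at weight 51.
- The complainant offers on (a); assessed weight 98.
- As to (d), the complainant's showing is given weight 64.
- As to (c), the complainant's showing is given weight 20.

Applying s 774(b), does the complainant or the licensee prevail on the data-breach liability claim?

licensee

— Issue I —
At Stage I.1 the complainant must meet a heightened civil standard (weight exceeds 79): on (a) the weight is 98 less the opposing 19 gives net 79, which does not exceed 79, so (a) does not meet the standard; on (b) the weight is 96 less the opposing 15 gives net 81, > 79, so (b) meets the standard.
  The complainant does not carry Stage I.1.
So the licensee prevails on this issue.
— Issue II —
At Stage II.1 the complainant must meet the balance of probabilities (weight is at least 51): on (d) the weight is 64 less the opposing 16 gives net 48, which does not reach 51, so (d) does not meet the standard.
  Not every element is met, so the complainant fails to carry Stage II.1.
The licensee prevails on this issue.
— Issue III —
Stage III.1 (complainant, a more-likely-than-not showing, weight is at least 49): (g) net 64−11=53 ≥ 49 — meets; (h) 51 ≥ 49 — meets.
  The complainant carries Stage III.1; the licensee now bears the burden.
Stage III.2 (licensee, a more-likely-than-not showing, weight is at least 49): (i) 54 ≥ 49 — meets.
  The licensee carries the last stage.
Every stage carried; the licensee prevails on this issue.
Per-issue: Issue I → licensee; Issue II → licensee; Issue III → licensee. The complainant must prevail on a majority of issues; overall, the licensee prevails.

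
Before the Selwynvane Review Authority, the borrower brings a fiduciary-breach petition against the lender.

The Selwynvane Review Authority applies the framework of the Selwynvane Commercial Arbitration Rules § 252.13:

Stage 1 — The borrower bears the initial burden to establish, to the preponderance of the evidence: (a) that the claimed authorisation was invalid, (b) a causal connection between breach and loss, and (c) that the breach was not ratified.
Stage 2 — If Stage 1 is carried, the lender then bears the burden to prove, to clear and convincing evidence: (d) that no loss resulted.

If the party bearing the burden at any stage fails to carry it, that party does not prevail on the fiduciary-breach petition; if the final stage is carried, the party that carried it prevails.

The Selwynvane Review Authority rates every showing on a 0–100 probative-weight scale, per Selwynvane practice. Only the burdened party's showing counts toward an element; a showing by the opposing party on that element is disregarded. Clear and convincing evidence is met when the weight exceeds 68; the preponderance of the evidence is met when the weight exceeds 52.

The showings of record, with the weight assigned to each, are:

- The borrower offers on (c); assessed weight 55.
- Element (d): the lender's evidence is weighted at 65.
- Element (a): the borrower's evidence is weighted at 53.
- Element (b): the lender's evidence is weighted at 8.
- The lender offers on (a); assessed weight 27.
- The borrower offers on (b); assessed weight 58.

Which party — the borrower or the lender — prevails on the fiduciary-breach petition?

borrower

Stage 1 — burden on borrower; standard: the preponderance of the evidence (weight exceeds 52).
    (a): 53 (lender's 27 disregarded) > 52 [met]
    (b): 58 (lender's 8 disregarded) > 52 [met]
    (c): 55 > 52 [met]
  All elements met. The burden passes to the lender.
Stage 2 — burden on lender; standard: clear and convincing evidence (weight exceeds 68).
    (d): 65 ≤ 68 [not met]
  The lender does not carry Stage 2.
The analysis ends at Stage 2; the borrower prevails.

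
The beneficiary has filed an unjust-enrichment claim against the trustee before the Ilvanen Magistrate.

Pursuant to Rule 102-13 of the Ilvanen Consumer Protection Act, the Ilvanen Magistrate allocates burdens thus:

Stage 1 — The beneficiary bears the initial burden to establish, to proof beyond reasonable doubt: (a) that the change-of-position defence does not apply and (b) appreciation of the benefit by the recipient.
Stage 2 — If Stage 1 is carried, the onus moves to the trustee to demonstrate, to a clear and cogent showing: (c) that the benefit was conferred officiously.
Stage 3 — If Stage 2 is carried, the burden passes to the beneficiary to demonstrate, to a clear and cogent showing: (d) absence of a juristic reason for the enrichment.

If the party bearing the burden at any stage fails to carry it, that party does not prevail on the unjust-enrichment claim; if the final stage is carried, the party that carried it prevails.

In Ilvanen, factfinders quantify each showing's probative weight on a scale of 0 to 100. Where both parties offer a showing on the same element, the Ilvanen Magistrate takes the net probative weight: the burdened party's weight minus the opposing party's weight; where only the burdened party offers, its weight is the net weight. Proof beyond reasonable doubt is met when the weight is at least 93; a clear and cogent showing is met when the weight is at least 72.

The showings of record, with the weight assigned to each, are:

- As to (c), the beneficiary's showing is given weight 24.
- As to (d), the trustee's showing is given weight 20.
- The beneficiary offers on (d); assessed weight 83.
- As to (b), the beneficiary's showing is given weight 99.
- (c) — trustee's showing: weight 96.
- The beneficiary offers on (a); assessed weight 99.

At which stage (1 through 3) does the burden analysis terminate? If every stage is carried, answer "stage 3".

At Stage 1 the beneficiary must meet proof beyond reasonable doubt (weight is at least 93): on (a) the weight is 99, which does reach 93, so (a) meets the standard; on (b) the weight is 99, which does reach 93, so (b) meets the standard.
  The beneficiary carries Stage 1; the trustee now bears the burden.
At Stage 2 the trustee must meet a clear and cogent showing (weight is at least 72): on (c) the weight is 96 less the opposing 24 gives net 72, which does reach 72, so (c) meets the standard.
  All elements met. The burden passes to the beneficiary.
At Stage 3 the beneficiary must meet a clear and cogent showing (weight is at least 72): on (d) the weight is 83 less the opposing 20 gives net 63, < 72, so (d) does not meet the standard.
  Not every element is met, so the beneficiary fails to carry Stage 3.
So the trustee prevails.

stage 3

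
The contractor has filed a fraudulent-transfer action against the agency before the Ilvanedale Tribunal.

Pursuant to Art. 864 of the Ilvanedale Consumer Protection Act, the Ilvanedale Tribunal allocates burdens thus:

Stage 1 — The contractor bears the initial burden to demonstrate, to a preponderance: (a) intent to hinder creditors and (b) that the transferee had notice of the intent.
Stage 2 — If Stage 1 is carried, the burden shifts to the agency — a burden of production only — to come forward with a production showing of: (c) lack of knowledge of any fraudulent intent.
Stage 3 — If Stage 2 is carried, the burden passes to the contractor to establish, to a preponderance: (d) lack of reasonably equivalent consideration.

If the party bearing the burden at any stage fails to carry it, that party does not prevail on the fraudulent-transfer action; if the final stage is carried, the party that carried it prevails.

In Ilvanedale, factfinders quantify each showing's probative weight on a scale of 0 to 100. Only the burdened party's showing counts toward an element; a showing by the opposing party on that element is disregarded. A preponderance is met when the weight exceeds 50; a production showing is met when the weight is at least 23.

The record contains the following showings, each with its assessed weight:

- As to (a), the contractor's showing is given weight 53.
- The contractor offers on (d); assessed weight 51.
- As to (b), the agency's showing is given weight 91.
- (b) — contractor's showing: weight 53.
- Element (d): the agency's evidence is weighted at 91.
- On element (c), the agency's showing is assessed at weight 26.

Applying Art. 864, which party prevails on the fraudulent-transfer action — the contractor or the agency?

Stage 1 — burden on contractor; standard: a preponderance (weight exceeds 50).
    (a): 53 > 50 [met]
    (b): 53 (agency's 91 disregarded) > 50 [met]
  The contractor carries Stage 1; the agency now bears the burden.
Stage 2 — burden on agency; standard: a production showing (weight is at least 23).
    (c): 26 ≥ 23 [met]
  Stage 2 is satisfied; the onus moves to the contractor.
Stage 3 — burden on contractor; standard: a preponderance (weight exceeds 50).
    (d): 51 (agency's 91 disregarded) > 50 [met]
  The contractor carries the last stage.
All stages carried — the contractor prevails.

contractor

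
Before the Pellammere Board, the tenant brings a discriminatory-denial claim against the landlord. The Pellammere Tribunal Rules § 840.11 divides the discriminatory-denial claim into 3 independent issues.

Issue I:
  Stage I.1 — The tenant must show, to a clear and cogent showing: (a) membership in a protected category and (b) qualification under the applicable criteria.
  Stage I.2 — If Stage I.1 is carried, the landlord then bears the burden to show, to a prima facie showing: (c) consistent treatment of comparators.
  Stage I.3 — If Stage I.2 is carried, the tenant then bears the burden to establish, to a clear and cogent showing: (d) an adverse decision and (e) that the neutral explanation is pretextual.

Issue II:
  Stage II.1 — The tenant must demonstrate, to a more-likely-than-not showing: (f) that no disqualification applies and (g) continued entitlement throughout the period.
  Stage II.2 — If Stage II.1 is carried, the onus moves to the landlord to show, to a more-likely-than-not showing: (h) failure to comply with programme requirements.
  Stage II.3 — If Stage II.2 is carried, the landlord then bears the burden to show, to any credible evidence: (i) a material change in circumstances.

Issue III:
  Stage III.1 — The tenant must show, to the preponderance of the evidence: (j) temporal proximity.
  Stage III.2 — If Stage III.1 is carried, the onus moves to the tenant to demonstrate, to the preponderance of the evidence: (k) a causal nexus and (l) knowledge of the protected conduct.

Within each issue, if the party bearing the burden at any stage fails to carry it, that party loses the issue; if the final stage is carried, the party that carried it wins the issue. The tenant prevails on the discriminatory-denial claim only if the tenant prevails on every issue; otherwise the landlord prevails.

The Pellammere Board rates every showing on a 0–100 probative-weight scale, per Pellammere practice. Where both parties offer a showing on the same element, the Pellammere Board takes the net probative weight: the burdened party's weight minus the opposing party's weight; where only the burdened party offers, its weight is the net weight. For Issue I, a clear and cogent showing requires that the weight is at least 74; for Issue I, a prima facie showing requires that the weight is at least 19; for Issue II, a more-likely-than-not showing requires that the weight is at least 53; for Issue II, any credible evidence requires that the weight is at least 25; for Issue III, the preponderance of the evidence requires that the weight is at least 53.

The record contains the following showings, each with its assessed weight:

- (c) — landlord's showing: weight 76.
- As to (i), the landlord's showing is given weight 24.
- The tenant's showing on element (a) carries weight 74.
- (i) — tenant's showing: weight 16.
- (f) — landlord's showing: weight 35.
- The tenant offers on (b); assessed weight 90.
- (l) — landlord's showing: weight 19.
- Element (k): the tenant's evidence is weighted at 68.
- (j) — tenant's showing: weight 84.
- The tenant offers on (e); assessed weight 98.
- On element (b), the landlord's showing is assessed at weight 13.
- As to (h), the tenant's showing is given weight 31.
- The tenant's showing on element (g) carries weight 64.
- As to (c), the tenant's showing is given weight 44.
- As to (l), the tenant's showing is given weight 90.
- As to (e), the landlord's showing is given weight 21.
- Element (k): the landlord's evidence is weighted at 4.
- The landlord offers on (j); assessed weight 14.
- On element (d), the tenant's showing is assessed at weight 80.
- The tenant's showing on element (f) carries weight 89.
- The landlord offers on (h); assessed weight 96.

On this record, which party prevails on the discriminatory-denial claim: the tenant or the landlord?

tenant

— Issue I —
Stage I.1 (tenant, a clear and cogent showing, weight is at least 74): (a) 74 ≥ 74 — meets; (b) net 90−13=77 ≥ 74 — meets.
  The tenant carries Stage I.1; the landlord now bears the burden.
Stage I.2 (landlord, a prima facie showing, weight is at least 19): (c) net 76−44=32 ≥ 19 — meets.
  The landlord carries Stage I.2; the tenant now bears the burden.
Stage I.3 (tenant, a clear and cogent showing, weight is at least 74): (d) 80 ≥ 74 — meets; (e) net 98−21=77 ≥ 74 — meets.
  Stage I.3 carried; the final stage is satisfied.
With every stage satisfied, the tenant prevails on this issue.
— Issue II —
Stage II.1 — burden on tenant; standard: a more-likely-than-not showing (weight is at least 53).
    (f): 89 − 35 = 54 ≥ 53 [met]
    (g): 64 ≥ 53 [met]
  Stage II.1 carried; the burden shifts to the landlord.
Stage II.2 — burden on landlord; standard: a more-likely-than-not showing (weight is at least 53).
    (h): 96 − 31 = 65 ≥ 53 [met]
  Stage II.2 is satisfied; the landlord continues to bear the burden.
Stage II.3 — burden on landlord; standard: any credible evidence (weight is at least 25).
    (i): 24 − 16 = 8 < 25 [not met]
  The landlord does not carry Stage II.3.
The analysis ends at Stage II.3; the tenant prevails on this issue.
— Issue III —
At Stage III.1 the tenant must meet the preponderance of the evidence (weight is at least 53): on (j) the weight is 84 less the opposing 14 gives net 70, ≥ 53, so (j) meets the standard.
  Stage III.1 carried; the burden remains with the tenant.
At Stage III.2 the tenant must meet the preponderance of the evidence (weight is at least 53): on (k) the weight is 68 less the opposing 4 gives net 64, ≥ 53, so (k) meets the standard; on (l) the weight is 90 less the opposing 19 gives net 71, ≥ 53, so (l) meets the standard.
  Stage III.2 carried; the final stage is satisfied.
With every stage satisfied, the tenant prevails on this issue.
Per-issue: Issue I → tenant; Issue II → tenant; Issue III → tenant. The tenant must prevail on every issue; overall, the tenant prevails.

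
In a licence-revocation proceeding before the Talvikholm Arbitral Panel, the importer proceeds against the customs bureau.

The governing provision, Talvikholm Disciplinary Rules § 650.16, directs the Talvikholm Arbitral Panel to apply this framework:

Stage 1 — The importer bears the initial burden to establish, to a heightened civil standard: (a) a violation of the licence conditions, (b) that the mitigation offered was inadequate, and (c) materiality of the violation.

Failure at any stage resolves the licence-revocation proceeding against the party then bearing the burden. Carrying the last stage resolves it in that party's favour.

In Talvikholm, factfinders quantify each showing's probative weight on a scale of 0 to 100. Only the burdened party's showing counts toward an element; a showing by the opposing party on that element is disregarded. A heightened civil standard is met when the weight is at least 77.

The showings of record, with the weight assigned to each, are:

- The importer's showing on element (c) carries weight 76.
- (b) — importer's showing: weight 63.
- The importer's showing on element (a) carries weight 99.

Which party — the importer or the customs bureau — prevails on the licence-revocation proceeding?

customs bureau

At Stage 1 the importer must meet a heightened civil standard (weight is at least 77): on (a) the weight is 99, which does reach 77, so (a) meets the standard; on (b) the weight is 63, < 77, so (b) does not meet the standard; on (c) the weight is 76, which does not reach 77, so (c) does not meet the standard.
  Stage 1 not carried; the importer fails its burden.
So the customs bureau prevails.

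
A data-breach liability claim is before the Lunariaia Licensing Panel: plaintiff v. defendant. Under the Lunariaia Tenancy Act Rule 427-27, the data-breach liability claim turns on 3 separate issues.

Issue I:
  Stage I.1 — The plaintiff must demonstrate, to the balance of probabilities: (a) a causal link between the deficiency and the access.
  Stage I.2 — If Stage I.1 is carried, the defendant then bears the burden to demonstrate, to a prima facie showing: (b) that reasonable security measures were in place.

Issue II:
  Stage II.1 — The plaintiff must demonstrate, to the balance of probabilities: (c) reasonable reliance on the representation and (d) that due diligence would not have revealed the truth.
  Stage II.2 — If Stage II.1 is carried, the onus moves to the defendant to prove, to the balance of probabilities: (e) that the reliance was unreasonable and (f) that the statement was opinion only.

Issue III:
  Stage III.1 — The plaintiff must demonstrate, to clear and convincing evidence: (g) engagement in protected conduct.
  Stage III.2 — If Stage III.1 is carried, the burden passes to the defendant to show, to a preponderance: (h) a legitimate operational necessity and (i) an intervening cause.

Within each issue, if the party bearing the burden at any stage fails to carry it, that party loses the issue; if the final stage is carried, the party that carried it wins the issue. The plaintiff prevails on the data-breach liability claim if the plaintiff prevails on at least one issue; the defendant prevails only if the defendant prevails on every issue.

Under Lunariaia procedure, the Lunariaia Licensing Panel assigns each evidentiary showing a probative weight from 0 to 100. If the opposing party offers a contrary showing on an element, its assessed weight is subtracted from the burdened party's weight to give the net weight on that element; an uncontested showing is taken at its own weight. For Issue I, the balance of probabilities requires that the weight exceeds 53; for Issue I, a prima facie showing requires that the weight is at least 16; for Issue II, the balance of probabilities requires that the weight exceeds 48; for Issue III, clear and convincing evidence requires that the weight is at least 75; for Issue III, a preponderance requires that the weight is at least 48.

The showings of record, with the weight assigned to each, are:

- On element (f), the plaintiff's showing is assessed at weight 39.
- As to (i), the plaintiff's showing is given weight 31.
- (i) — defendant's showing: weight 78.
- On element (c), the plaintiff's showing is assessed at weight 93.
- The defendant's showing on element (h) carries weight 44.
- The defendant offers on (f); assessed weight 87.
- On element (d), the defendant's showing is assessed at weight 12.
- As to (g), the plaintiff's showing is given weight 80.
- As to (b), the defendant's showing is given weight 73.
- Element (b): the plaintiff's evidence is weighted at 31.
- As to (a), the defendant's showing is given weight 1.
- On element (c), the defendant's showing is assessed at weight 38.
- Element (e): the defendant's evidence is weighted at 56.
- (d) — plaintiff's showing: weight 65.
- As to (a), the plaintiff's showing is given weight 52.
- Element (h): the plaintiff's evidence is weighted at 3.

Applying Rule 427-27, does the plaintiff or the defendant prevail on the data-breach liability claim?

— Issue I —
Stage I.1 — burden on plaintiff; standard: the balance of probabilities (weight exceeds 53).
    (a): 52 − 1 = 51 ≤ 53 [not met]
  The plaintiff does not carry Stage I.1.
The analysis ends at Stage I.1; the defendant prevails on this issue.
— Issue II —
Stage II.1 — burden on plaintiff; standard: the balance of probabilities (weight exceeds 48).
    (c): 93 − 38 = 55 > 48 [met]
    (d): 65 − 12 = 53 > 48 [met]
  All elements met. The burden passes to the defendant.
Stage II.2 — burden on defendant; standard: the balance of probabilities (weight exceeds 48).
    (e): 56 > 48 [met]
    (f): 87 − 39 = 48 ≤ 48 [not met]
  The defendant does not carry Stage II.2.
The analysis ends at Stage II.2; the plaintiff prevails on this issue.
— Issue III —
Stage III.1 — burden on plaintiff; standard: clear and convincing evidence (weight is at least 75).
    (g): 80 ≥ 75 [met]
  All elements met. The burden passes to the defendant.
Stage III.2 — burden on defendant; standard: a preponderance (weight is at least 48).
    (h): 44 − 3 = 41 < 48 [not met]
    (i): 78 − 31 = 47 < 48 [not met]
  Not every element is met, so the defendant fails to carry Stage III.2.
So the plaintiff prevails on this issue.
Per-issue: Issue I → defendant; Issue II → plaintiff; Issue III → plaintiff. The plaintiff must prevail on at least one issue; overall, the plaintiff prevails.

plaintiff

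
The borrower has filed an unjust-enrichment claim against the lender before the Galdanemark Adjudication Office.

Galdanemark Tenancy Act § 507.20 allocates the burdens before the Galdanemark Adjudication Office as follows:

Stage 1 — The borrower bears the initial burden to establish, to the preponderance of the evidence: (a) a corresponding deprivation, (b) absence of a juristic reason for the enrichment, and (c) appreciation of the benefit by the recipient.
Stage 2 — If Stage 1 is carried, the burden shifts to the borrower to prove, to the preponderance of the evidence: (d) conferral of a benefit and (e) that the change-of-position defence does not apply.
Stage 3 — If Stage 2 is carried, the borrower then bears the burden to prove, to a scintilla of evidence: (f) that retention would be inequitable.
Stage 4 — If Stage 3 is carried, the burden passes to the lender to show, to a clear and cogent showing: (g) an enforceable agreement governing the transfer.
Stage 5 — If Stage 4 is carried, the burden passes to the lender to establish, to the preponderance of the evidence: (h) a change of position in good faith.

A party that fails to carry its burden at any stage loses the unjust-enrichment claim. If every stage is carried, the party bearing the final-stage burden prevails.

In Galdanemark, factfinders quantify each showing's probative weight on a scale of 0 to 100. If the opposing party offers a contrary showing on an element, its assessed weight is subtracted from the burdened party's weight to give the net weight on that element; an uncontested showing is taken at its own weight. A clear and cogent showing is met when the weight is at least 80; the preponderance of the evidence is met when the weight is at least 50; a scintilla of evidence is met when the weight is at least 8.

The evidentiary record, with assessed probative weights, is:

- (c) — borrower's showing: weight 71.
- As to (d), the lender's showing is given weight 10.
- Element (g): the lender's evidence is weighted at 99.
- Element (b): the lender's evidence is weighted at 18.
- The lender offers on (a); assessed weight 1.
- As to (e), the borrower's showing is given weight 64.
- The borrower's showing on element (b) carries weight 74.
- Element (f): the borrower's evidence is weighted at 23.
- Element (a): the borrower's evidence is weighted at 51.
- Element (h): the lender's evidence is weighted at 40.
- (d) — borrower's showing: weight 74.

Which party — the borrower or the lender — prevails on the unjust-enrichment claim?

At Stage 1 the borrower must meet the preponderance of the evidence (weight is at least 50): on (a) the weight is 51 less the opposing 1 gives net 50, ≥ 50, so (a) meets the standard; on (b) the weight is 74 less the opposing 18 gives net 56, ≥ 50, so (b) meets the standard; on (c) the weight is 71, which does reach 50, so (c) meets the standard.
  All elements met. The borrower retains the burden for Stage 2.
At Stage 2 the borrower must meet the preponderance of the evidence (weight is at least 50): on (d) the weight is 74 less the opposing 10 gives net 64, ≥ 50, so (d) meets the standard; on (e) the weight is 64, which does reach 50, so (e) meets the standard.
  Stage 2 is satisfied; the borrower continues to bear the burden.
At Stage 3 the borrower must meet a scintilla of evidence (weight is at least 8): on (f) the weight is 23, ≥ 8, so (f) meets the standard.
  Stage 3 is satisfied; the onus moves to the lender.
At Stage 4 the lender must meet a clear and cogent showing (weight is at least 80): on (g) the weight is 99, ≥ 80, so (g) meets the standard.
  All elements met. The lender retains the burden for Stage 5.
At Stage 5 the lender must meet the preponderance of the evidence (weight is at least 50): on (h) the weight is 40, which does not reach 50, so (h) does not meet the standard.
  Stage 5 not carried; the lender fails its burden.
So the borrower prevails.

borrower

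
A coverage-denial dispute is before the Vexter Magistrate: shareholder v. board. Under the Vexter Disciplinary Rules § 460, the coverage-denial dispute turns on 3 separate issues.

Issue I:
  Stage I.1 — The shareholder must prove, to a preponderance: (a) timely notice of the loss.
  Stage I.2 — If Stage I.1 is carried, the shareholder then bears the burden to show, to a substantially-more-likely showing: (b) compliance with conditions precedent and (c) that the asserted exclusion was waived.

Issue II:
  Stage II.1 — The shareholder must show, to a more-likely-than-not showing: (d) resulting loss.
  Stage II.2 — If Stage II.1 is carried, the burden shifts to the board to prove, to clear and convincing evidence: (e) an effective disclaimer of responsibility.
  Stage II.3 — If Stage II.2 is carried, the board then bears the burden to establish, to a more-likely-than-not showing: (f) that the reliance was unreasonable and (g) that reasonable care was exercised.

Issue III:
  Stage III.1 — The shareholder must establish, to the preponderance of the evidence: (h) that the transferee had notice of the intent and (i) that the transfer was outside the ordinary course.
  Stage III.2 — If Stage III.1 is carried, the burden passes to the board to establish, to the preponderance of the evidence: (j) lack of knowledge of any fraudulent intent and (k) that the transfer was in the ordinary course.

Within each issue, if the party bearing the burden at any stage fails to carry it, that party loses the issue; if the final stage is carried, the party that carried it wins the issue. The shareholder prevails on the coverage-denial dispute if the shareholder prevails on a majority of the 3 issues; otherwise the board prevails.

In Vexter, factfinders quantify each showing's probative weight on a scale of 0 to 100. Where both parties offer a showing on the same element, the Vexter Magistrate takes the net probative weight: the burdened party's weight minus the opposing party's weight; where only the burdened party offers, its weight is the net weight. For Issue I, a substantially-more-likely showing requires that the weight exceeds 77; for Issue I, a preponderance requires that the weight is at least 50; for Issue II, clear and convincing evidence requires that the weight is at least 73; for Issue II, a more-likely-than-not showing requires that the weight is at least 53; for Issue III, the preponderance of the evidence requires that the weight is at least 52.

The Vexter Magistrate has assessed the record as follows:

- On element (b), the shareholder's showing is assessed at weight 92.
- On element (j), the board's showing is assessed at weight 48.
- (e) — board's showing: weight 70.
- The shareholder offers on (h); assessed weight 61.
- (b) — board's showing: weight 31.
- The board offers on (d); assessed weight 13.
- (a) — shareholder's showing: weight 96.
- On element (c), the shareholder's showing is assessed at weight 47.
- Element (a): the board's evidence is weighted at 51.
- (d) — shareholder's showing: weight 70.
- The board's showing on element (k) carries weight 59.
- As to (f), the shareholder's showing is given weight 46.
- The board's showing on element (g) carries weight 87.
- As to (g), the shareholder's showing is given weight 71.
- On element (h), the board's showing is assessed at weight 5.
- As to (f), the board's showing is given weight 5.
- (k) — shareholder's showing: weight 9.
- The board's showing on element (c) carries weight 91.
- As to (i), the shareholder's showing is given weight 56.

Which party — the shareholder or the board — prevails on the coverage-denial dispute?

shareholder

— Issue I —
Stage I.1 (shareholder, a preponderance, weight is at least 50): (a) net 96−51=45 < 50 — fails.
  Stage I.1 not carried; the shareholder fails its burden.
The analysis ends at Stage I.1; the board prevails on this issue.
— Issue II —
At Stage II.1 the shareholder must meet a more-likely-than-not showing (weight is at least 53): on (d) the weight is 70 less the opposing 13 gives net 57, which does reach 53, so (d) meets the standard.
  The shareholder carries Stage II.1; the board now bears the burden.
At Stage II.2 the board must meet clear and convincing evidence (weight is at least 73): on (e) the weight is 70, which does not reach 73, so (e) does not meet the standard.
  Stage II.2 not carried; the board fails its burden.
The analysis ends at Stage II.2; the shareholder prevails on this issue.
— Issue III —
Stage III.1 — burden on shareholder; standard: the preponderance of the evidence (weight is at least 52).
    (h): 61 − 5 = 56 ≥ 52 [met]
    (i): 56 ≥ 52 [met]
  All elements met. The burden passes to the board.
Stage III.2 — burden on board; standard: the preponderance of the evidence (weight is at least 52).
    (j): 48 < 52 [not met]
    (k): 59 − 9 = 50 < 52 [not met]
  Stage III.2 not carried; the board fails its burden.
So the shareholder prevails on this issue.
Per-issue: Issue I → board; Issue II → shareholder; Issue III → shareholder. The shareholder must prevail on a majority of issues; overall, the shareholder prevails.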